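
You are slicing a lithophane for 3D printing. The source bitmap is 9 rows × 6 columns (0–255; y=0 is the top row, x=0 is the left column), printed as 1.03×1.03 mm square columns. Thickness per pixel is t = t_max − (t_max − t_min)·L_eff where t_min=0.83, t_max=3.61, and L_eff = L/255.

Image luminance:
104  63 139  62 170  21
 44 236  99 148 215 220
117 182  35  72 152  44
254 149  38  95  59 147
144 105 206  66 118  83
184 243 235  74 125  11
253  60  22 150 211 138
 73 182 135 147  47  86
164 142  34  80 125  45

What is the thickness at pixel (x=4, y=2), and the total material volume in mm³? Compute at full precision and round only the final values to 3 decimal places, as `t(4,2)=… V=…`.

t(4,2)=1.953 V=131.021

span = t_max - t_min = 3.61 - 0.83 = 2.780
L(4,2) = 152, L_eff = 152/255 = 0.596078
t(4,2) = 3.61 - 2.780·0.596078 = 1.953
Σt over all 9·6 pixels = 787309/6375 ≈ 123.4994510
V = pitch²·Σt = 1.03²·787309/6375 = 131.021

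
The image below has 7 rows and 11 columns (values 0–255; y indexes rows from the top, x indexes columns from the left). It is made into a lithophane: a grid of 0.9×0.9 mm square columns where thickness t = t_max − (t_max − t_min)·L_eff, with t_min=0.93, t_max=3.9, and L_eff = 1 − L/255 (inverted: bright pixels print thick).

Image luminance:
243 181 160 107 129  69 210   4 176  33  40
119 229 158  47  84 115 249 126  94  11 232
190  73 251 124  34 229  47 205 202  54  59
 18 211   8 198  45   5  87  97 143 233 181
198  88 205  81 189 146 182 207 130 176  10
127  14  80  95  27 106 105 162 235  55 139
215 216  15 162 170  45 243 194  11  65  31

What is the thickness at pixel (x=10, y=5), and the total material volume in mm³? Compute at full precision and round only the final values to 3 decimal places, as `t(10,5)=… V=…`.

span = t_max - t_min = 3.9 - 0.93 = 2.970
L(10,5) = 139, L_eff = 1 - 139/255 = 0.454902 (inverted)
t(10,5) = 3.9 - 2.970·0.454902 = 2.549
Σt over all 7·11 pixels = 1562451/8500 ≈ 183.8177647
V = pitch²·Σt = 0.9²·1562451/8500 = 148.892

t(10,5)=2.549 V=148.892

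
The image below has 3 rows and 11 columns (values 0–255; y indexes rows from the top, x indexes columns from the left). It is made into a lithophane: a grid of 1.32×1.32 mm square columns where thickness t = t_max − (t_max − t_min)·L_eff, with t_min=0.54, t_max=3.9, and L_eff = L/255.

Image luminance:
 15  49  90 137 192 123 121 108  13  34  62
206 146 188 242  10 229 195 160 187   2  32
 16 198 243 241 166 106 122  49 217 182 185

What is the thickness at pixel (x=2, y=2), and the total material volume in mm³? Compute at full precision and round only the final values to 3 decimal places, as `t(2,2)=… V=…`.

t(2,2)=0.698 V=126.305

span = t_max - t_min = 3.9 - 0.54 = 3.360
L(2,2) = 243, L_eff = 243/255 = 0.952941
t(2,2) = 3.9 - 3.360·0.952941 = 0.698
Σt over all 3·11 pixels = 308079/4250 ≈ 72.4891765
V = pitch²·Σt = 1.32²·308079/4250 = 126.305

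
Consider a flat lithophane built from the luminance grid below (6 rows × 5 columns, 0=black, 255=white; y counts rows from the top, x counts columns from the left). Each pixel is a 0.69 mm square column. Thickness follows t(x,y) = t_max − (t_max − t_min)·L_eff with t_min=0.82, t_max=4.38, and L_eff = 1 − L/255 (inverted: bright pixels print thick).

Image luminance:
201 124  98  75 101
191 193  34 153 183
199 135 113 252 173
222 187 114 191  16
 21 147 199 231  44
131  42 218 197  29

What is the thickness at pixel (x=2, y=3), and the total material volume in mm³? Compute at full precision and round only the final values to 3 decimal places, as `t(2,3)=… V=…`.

t(2,3)=2.412 V=39.721

span = t_max - t_min = 4.38 - 0.82 = 3.560
L(2,3) = 114, L_eff = 1 - 114/255 = 0.552941 (inverted)
t(2,3) = 4.38 - 3.560·0.552941 = 2.412
Σt over all 6·5 pixels = 531871/6375 ≈ 83.4307451
V = pitch²·Σt = 0.69²·531871/6375 = 39.721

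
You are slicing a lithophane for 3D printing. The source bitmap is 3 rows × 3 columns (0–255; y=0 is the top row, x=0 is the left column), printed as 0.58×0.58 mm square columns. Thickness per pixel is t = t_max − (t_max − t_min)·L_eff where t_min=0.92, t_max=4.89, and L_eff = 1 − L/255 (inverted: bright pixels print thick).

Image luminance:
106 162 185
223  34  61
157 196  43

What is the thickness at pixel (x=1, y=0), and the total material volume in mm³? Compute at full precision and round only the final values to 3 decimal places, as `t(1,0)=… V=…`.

t(1,0)=3.442 V=8.897

span = t_max - t_min = 4.89 - 0.92 = 3.970
L(1,0) = 162, L_eff = 1 - 162/255 = 0.364706 (inverted)
t(1,0) = 4.89 - 3.970·0.364706 = 3.442
Σt over all 3·3 pixels = 224813/8500 ≈ 26.4485882
V = pitch²·Σt = 0.58²·224813/8500 = 8.897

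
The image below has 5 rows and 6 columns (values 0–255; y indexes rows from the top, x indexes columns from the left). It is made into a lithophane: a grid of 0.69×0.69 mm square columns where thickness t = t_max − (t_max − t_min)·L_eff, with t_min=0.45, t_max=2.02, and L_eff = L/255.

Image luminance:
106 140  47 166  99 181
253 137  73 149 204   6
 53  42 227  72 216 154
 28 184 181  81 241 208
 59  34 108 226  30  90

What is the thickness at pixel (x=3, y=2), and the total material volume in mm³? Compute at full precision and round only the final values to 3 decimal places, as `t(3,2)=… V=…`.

span = t_max - t_min = 2.02 - 0.45 = 1.570
L(3,2) = 72, L_eff = 72/255 = 0.282353
t(3,2) = 2.02 - 1.570·0.282353 = 1.577
Σt over all 5·6 pixels = 63299/1700 ≈ 37.2347059
V = pitch²·Σt = 0.69²·63299/1700 = 17.727

t(3,2)=1.577 V=17.727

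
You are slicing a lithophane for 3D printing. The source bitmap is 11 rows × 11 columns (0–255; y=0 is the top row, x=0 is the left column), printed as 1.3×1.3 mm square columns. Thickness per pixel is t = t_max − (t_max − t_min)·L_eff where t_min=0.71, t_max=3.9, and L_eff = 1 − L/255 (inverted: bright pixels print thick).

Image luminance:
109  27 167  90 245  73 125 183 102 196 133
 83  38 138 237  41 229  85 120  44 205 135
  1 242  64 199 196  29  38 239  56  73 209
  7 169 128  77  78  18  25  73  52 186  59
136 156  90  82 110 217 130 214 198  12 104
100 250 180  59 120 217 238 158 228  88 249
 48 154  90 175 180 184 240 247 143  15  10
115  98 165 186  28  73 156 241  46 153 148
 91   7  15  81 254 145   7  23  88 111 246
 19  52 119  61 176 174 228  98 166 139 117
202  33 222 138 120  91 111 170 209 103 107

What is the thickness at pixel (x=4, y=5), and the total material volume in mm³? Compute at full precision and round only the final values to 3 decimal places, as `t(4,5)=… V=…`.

span = t_max - t_min = 3.9 - 0.71 = 3.190
L(4,5) = 120, L_eff = 1 - 120/255 = 0.529412 (inverted)
t(4,5) = 3.9 - 3.190·0.529412 = 2.211
Σt over all 11·11 pixels = 586014/2125 ≈ 275.7712941
V = pitch²·Σt = 1.3²·586014/2125 = 466.053

t(4,5)=2.211 V=466.053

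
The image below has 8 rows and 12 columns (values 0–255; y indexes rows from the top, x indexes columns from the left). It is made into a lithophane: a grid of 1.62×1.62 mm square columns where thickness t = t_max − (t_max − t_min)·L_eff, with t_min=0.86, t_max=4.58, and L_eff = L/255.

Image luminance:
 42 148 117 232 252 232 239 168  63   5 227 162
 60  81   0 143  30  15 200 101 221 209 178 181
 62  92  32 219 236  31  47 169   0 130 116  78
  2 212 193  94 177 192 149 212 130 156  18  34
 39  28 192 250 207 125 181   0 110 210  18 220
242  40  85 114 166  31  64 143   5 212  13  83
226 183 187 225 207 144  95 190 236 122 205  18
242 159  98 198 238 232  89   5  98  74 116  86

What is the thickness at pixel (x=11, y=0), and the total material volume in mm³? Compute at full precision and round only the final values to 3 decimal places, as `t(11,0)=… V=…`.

t(11,0)=2.217 V=673.874

span = t_max - t_min = 4.58 - 0.86 = 3.720
L(11,0) = 162, L_eff = 162/255 = 0.635294
t(11,0) = 4.58 - 3.720·0.635294 = 2.217
Σt over all 8·12 pixels = 545642/2125 ≈ 256.7727059
V = pitch²·Σt = 1.62²·545642/2125 = 673.874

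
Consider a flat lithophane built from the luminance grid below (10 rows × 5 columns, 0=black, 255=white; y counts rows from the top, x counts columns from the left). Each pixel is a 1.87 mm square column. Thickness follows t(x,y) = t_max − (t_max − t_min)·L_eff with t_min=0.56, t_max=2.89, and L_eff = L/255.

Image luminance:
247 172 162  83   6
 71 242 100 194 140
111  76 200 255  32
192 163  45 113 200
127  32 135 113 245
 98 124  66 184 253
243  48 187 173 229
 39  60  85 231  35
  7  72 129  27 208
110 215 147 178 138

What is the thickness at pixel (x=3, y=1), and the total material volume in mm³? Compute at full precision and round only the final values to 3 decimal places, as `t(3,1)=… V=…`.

span = t_max - t_min = 2.89 - 0.56 = 2.330
L(3,1) = 194, L_eff = 194/255 = 0.760784
t(3,1) = 2.89 - 2.330·0.760784 = 1.117
Σt over all 10·5 pixels = 528466/6375 ≈ 82.8966275
V = pitch²·Σt = 1.87²·528466/6375 = 289.881

t(3,1)=1.117 V=289.881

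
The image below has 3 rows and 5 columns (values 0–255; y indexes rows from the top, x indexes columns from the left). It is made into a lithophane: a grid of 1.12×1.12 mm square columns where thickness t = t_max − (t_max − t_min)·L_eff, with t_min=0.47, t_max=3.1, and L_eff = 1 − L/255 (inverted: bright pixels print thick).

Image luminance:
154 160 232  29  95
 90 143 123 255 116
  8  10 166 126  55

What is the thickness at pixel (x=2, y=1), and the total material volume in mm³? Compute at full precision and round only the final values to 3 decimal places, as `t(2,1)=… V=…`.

span = t_max - t_min = 3.1 - 0.47 = 2.630
L(2,1) = 123, L_eff = 1 - 123/255 = 0.517647 (inverted)
t(2,1) = 3.1 - 2.630·0.517647 = 1.739
Σt over all 3·5 pixels = 643181/25500 ≈ 25.2227843
V = pitch²·Σt = 1.12²·643181/25500 = 31.639

t(2,1)=1.739 V=31.639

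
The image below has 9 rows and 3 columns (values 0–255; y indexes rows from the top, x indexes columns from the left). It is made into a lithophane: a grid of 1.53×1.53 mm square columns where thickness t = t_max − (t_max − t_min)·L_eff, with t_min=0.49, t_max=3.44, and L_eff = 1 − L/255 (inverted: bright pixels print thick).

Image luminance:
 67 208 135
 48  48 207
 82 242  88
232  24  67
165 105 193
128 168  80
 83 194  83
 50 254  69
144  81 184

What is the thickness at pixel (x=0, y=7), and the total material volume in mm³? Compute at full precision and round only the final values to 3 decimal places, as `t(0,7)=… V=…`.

span = t_max - t_min = 3.44 - 0.49 = 2.950
L(0,7) = 50, L_eff = 1 - 50/255 = 0.803922 (inverted)
t(0,7) = 3.44 - 2.950·0.803922 = 1.068
Σt over all 9·3 pixels = 22482/425 ≈ 52.8988235
V = pitch²·Σt = 1.53²·22482/425 = 123.831

t(0,7)=1.068 V=123.831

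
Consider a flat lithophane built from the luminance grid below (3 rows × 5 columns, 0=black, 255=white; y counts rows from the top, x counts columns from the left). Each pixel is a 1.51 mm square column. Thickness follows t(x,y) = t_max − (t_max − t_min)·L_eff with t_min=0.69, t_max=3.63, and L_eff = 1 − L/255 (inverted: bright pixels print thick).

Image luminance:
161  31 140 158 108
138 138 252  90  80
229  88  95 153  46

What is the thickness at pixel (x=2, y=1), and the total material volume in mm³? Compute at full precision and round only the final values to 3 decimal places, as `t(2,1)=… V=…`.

span = t_max - t_min = 3.63 - 0.69 = 2.940
L(2,1) = 252, L_eff = 1 - 252/255 = 0.011765 (inverted)
t(2,1) = 3.63 - 2.940·0.011765 = 3.595
Σt over all 3·5 pixels = 274861/8500 ≈ 32.3365882
V = pitch²·Σt = 1.51²·274861/8500 = 73.731

t(2,1)=3.595 V=73.731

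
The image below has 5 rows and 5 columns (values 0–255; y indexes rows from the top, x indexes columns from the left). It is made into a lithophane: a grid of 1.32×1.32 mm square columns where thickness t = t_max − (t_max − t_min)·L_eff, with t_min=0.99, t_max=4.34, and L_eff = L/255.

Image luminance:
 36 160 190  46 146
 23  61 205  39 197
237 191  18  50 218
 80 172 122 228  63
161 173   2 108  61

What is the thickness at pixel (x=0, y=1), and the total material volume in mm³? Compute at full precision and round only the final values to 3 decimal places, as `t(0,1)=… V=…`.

t(0,1)=4.038 V=120.677

span = t_max - t_min = 4.34 - 0.99 = 3.350
L(0,1) = 23, L_eff = 23/255 = 0.090196
t(0,1) = 4.34 - 3.350·0.090196 = 4.038
Σt over all 5·5 pixels = 353221/5100 ≈ 69.2590196
V = pitch²·Σt = 1.32²·353221/5100 = 120.677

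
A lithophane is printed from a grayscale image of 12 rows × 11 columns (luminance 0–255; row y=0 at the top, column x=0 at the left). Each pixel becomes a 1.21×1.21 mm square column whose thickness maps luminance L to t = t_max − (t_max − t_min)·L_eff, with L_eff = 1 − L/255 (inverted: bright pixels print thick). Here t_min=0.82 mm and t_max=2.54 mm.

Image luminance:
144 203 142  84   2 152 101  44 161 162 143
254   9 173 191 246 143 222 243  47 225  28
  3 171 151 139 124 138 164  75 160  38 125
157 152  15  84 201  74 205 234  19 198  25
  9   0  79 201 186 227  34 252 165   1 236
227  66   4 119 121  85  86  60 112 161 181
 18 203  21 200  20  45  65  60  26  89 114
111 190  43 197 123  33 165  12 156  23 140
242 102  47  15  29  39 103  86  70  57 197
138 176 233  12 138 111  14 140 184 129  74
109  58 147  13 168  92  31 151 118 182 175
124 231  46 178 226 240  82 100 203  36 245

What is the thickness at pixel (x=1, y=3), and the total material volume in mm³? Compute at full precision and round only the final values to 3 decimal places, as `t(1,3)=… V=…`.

span = t_max - t_min = 2.54 - 0.82 = 1.720
L(1,3) = 152, L_eff = 1 - 152/255 = 0.403922 (inverted)
t(1,3) = 2.54 - 1.720·0.403922 = 1.845
Σt over all 12·11 pixels = 1366334/6375 ≈ 214.3269020
V = pitch²·Σt = 1.21²·1366334/6375 = 313.796

t(1,3)=1.845 V=313.796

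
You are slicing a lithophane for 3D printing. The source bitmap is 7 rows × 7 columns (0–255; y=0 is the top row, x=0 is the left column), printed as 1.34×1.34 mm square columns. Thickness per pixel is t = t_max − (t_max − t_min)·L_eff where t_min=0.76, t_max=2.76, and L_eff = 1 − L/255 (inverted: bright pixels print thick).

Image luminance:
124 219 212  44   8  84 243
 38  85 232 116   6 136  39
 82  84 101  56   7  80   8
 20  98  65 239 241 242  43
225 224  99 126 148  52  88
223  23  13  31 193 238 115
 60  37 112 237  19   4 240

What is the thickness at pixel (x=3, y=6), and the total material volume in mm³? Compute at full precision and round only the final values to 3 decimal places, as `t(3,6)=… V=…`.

t(3,6)=2.619 V=143.748

span = t_max - t_min = 2.76 - 0.76 = 2.000
L(3,6) = 237, L_eff = 1 - 237/255 = 0.070588 (inverted)
t(3,6) = 2.76 - 2.000·0.070588 = 2.619
Σt over all 7·7 pixels = 102071/1275 ≈ 80.0556863
V = pitch²·Σt = 1.34²·102071/1275 = 143.748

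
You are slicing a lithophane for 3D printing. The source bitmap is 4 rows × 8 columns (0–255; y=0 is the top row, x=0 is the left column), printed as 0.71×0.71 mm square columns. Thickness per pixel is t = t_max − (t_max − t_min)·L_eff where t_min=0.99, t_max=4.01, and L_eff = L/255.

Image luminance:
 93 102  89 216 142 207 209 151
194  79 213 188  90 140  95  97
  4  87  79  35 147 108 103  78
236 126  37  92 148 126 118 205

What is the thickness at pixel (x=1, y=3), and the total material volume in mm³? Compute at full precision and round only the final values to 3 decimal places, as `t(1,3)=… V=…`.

span = t_max - t_min = 4.01 - 0.99 = 3.020
L(1,3) = 126, L_eff = 126/255 = 0.494118
t(1,3) = 4.01 - 3.020·0.494118 = 2.518
Σt over all 4·8 pixels = 513473/6375 ≈ 80.5447843
V = pitch²·Σt = 0.71²·513473/6375 = 40.603

t(1,3)=2.518 V=40.603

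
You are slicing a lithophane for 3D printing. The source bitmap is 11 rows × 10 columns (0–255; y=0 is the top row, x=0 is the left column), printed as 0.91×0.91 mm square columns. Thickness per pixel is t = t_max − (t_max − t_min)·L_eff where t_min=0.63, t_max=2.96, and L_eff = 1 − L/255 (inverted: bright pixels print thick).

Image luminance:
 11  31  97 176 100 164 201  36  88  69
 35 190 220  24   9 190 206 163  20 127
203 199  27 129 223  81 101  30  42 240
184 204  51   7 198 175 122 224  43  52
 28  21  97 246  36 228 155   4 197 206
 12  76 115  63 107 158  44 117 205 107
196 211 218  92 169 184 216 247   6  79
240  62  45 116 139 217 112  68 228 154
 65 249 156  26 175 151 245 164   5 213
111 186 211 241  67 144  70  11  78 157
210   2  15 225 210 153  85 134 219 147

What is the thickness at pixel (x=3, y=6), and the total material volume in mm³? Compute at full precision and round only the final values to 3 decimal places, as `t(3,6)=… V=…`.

span = t_max - t_min = 2.96 - 0.63 = 2.330
L(3,6) = 92, L_eff = 1 - 92/255 = 0.639216 (inverted)
t(3,6) = 2.96 - 2.330·0.639216 = 1.471
Σt over all 11·10 pixels = 1259501/6375 ≈ 197.5687843
V = pitch²·Σt = 0.91²·1259501/6375 = 163.607

t(3,6)=1.471 V=163.607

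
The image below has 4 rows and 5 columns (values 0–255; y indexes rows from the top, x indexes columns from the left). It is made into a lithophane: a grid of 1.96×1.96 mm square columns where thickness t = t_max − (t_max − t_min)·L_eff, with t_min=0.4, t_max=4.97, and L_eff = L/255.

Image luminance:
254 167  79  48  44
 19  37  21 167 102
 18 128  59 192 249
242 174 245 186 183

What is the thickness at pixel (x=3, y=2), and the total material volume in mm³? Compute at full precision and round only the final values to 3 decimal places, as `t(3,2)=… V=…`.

t(3,2)=1.529 V=201.888

span = t_max - t_min = 4.97 - 0.4 = 4.570
L(3,2) = 192, L_eff = 192/255 = 0.752941
t(3,2) = 4.97 - 4.570·0.752941 = 1.529
Σt over all 4·5 pixels = 670051/12750 ≈ 52.5530196
V = pitch²·Σt = 1.96²·670051/12750 = 201.888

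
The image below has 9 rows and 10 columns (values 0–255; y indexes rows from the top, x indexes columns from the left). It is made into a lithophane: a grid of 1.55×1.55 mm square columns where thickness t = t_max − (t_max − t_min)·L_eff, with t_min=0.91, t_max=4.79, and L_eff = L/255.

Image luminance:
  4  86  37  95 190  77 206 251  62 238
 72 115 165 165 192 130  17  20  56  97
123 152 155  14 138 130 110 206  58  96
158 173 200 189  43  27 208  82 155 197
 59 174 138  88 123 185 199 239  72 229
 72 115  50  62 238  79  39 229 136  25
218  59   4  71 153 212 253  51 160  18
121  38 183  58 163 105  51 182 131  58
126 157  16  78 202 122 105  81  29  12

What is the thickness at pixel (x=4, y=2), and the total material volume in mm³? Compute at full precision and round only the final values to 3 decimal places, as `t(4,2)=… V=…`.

t(4,2)=2.690 V=646.144

span = t_max - t_min = 4.79 - 0.91 = 3.880
L(4,2) = 138, L_eff = 138/255 = 0.541176
t(4,2) = 4.79 - 3.880·0.541176 = 2.690
Σt over all 9·10 pixels = 3429067/12750 ≈ 268.9464314
V = pitch²·Σt = 1.55²·3429067/12750 = 646.144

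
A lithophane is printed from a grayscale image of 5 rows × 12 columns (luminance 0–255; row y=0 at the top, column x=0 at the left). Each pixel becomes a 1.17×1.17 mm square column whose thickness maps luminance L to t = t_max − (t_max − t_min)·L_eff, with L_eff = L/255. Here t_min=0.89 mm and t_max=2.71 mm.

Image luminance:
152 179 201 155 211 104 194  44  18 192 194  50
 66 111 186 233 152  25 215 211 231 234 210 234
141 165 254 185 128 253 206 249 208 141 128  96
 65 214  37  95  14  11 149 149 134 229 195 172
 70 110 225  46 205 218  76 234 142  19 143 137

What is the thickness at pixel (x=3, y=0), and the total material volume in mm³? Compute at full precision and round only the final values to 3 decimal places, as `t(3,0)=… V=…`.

t(3,0)=1.604 V=134.212

span = t_max - t_min = 2.71 - 0.89 = 1.820
L(3,0) = 155, L_eff = 155/255 = 0.607843
t(3,0) = 2.71 - 1.820·0.607843 = 1.604
Σt over all 5·12 pixels = 83337/850 ≈ 98.0435294
V = pitch²·Σt = 1.17²·83337/850 = 134.212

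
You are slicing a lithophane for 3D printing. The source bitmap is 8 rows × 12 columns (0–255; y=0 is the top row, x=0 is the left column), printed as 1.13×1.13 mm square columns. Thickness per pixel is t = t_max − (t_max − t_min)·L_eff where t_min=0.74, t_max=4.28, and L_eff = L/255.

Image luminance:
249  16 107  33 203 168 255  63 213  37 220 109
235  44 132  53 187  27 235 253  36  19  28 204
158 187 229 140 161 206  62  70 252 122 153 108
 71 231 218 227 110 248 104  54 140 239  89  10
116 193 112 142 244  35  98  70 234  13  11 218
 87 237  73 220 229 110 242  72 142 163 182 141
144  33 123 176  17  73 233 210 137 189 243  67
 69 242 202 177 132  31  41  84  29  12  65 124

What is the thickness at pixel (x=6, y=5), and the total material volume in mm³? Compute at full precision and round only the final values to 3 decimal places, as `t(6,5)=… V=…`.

t(6,5)=0.920 V=295.061

span = t_max - t_min = 4.28 - 0.74 = 3.540
L(6,5) = 242, L_eff = 242/255 = 0.949020
t(6,5) = 4.28 - 3.540·0.949020 = 0.920
Σt over all 8·12 pixels = 491036/2125 ≈ 231.0757647
V = pitch²·Σt = 1.13²·491036/2125 = 295.061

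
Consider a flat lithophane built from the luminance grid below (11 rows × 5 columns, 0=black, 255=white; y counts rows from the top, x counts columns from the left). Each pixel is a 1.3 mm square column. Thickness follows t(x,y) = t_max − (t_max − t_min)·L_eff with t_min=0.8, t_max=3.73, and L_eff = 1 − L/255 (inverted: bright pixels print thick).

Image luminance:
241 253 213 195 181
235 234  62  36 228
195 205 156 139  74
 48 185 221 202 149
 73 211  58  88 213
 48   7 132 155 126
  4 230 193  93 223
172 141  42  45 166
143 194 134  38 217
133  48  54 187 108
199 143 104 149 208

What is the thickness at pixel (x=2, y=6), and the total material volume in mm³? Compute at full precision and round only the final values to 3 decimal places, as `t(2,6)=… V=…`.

span = t_max - t_min = 3.73 - 0.8 = 2.930
L(2,6) = 193, L_eff = 1 - 193/255 = 0.243137 (inverted)
t(2,6) = 3.73 - 2.930·0.243137 = 3.018
Σt over all 11·5 pixels = 3445783/25500 ≈ 135.1287451
V = pitch²·Σt = 1.3²·3445783/25500 = 228.368

t(2,6)=3.018 V=228.368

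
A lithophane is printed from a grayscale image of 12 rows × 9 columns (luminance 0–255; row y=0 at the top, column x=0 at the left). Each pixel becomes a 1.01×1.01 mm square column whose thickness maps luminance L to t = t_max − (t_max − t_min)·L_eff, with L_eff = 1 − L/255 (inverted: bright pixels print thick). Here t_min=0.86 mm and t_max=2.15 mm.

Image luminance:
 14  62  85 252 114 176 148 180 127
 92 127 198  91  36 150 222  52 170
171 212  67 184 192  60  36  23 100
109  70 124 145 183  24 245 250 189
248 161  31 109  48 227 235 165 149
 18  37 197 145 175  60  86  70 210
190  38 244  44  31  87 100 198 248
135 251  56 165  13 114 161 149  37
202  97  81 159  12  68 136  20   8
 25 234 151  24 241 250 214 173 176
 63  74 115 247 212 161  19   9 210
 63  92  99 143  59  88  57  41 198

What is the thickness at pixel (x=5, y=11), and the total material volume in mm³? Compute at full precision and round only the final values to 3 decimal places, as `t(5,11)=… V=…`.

t(5,11)=1.305 V=164.584

span = t_max - t_min = 2.15 - 0.86 = 1.290
L(5,11) = 88, L_eff = 1 - 88/255 = 0.654902 (inverted)
t(5,11) = 2.15 - 1.290·0.654902 = 1.305
Σt over all 12·9 pixels = 1371399/8500 ≈ 161.3410588
V = pitch²·Σt = 1.01²·1371399/8500 = 164.584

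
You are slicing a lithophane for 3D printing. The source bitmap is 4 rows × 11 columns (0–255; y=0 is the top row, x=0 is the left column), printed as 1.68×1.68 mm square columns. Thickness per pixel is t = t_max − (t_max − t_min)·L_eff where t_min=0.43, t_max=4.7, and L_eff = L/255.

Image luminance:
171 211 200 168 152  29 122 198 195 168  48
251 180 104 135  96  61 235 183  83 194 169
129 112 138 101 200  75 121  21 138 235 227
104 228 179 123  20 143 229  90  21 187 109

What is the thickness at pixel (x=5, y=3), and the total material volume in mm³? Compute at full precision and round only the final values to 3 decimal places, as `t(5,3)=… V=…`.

span = t_max - t_min = 4.7 - 0.43 = 4.270
L(5,3) = 143, L_eff = 143/255 = 0.560784
t(5,3) = 4.7 - 4.270·0.560784 = 2.305
Σt over all 4·11 pixels = 2590559/25500 ≈ 101.5905490
V = pitch²·Σt = 1.68²·2590559/25500 = 286.729

t(5,3)=2.305 V=286.729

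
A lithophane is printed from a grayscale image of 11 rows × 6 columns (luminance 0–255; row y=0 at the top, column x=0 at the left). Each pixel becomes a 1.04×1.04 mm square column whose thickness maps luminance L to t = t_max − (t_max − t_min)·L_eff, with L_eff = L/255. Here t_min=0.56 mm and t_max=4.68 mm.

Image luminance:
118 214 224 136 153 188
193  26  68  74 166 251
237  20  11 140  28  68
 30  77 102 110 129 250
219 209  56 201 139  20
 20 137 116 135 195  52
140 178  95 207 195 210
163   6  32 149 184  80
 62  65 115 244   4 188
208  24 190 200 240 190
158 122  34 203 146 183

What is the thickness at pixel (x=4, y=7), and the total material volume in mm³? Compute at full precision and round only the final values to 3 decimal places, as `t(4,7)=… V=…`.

t(4,7)=1.707 V=181.578

span = t_max - t_min = 4.68 - 0.56 = 4.120
L(4,7) = 184, L_eff = 184/255 = 0.721569
t(4,7) = 4.68 - 4.120·0.721569 = 1.707
Σt over all 11·6 pixels = 356743/2125 ≈ 167.8790588
V = pitch²·Σt = 1.04²·356743/2125 = 181.578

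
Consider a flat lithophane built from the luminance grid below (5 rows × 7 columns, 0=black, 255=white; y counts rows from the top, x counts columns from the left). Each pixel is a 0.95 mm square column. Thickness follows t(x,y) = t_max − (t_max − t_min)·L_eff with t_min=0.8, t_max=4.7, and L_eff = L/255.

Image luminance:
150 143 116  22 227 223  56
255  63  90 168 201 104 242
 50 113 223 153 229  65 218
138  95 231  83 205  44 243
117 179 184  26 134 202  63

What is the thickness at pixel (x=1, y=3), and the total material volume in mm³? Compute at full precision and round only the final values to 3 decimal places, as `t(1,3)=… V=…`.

span = t_max - t_min = 4.7 - 0.8 = 3.900
L(1,3) = 95, L_eff = 95/255 = 0.372549
t(1,3) = 4.7 - 3.900·0.372549 = 3.247
Σt over all 5·7 pixels = 7411/85 ≈ 87.1882353
V = pitch²·Σt = 0.95²·7411/85 = 78.687

t(1,3)=3.247 V=78.687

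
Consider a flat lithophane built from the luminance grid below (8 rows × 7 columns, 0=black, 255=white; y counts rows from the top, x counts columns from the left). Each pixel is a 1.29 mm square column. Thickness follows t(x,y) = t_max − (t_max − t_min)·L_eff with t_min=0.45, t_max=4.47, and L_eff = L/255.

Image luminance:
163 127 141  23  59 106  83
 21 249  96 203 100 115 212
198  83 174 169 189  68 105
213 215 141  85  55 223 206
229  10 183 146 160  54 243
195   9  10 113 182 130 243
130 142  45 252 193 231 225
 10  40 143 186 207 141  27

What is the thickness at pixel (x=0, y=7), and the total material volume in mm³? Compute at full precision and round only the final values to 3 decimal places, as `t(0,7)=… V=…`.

span = t_max - t_min = 4.47 - 0.45 = 4.020
L(0,7) = 10, L_eff = 10/255 = 0.039216
t(0,7) = 4.47 - 4.020·0.039216 = 4.312
Σt over all 8·7 pixels = 128.916
V = pitch²·Σt = 1.29²·128.916 = 214.529

t(0,7)=4.312 V=214.529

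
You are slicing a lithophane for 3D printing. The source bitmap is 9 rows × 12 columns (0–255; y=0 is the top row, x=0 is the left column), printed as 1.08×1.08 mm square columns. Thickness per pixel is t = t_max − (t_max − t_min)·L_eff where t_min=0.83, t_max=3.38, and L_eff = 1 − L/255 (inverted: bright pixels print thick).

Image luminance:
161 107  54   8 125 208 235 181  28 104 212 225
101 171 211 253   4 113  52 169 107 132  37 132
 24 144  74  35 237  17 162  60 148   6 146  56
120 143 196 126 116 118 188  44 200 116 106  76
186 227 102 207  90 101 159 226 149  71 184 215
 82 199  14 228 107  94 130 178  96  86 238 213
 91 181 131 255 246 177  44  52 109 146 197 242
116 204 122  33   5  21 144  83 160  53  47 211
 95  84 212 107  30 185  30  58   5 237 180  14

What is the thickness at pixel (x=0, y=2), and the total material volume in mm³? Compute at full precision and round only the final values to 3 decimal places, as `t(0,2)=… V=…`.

span = t_max - t_min = 3.38 - 0.83 = 2.550
L(0,2) = 24, L_eff = 1 - 24/255 = 0.905882 (inverted)
t(0,2) = 3.38 - 2.550·0.905882 = 1.070
Σt over all 9·12 pixels = 226.41
V = pitch²·Σt = 1.08²·226.41 = 264.085

t(0,2)=1.070 V=264.085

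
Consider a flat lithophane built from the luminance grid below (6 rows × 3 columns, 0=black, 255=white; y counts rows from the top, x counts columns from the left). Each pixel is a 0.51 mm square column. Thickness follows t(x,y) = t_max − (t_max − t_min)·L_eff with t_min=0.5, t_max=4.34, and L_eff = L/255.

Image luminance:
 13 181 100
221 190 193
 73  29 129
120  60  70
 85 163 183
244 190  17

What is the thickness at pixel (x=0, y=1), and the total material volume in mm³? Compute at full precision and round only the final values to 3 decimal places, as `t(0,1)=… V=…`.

t(0,1)=1.012 V=11.463

span = t_max - t_min = 4.34 - 0.5 = 3.840
L(0,1) = 221, L_eff = 221/255 = 0.866667
t(0,1) = 4.34 - 3.840·0.866667 = 1.012
Σt over all 6·3 pixels = 44.072
V = pitch²·Σt = 0.51²·44.072 = 11.463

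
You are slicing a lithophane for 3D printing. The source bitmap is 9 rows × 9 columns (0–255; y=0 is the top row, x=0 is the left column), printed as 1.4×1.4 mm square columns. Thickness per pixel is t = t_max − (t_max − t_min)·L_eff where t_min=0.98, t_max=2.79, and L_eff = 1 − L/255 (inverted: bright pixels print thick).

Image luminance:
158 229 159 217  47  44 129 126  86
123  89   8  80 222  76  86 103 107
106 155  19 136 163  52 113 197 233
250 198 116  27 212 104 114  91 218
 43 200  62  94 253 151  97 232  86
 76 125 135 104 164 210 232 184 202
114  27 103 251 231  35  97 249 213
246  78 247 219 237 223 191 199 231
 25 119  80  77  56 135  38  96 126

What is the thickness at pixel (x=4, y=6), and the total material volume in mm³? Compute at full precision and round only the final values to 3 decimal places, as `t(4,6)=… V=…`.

span = t_max - t_min = 2.79 - 0.98 = 1.810
L(4,6) = 231, L_eff = 1 - 231/255 = 0.094118 (inverted)
t(4,6) = 2.79 - 1.810·0.094118 = 2.620
Σt over all 9·9 pixels = 59542/375 ≈ 158.7786667
V = pitch²·Σt = 1.4²·59542/375 = 311.206

t(4,6)=2.620 V=311.206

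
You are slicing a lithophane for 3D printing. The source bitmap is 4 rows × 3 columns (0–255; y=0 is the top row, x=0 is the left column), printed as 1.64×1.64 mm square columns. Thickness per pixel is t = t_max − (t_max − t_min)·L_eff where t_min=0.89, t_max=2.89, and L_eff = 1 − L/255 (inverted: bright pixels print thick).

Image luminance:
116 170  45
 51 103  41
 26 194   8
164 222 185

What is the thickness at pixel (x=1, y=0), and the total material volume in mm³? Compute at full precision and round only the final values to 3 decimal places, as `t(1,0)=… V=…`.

t(1,0)=2.223 V=56.676

span = t_max - t_min = 2.89 - 0.89 = 2.000
L(1,0) = 170, L_eff = 1 - 170/255 = 0.333333 (inverted)
t(1,0) = 2.89 - 2.000·0.333333 = 2.223
Σt over all 4·3 pixels = 26867/1275 ≈ 21.0721569
V = pitch²·Σt = 1.64²·26867/1275 = 56.676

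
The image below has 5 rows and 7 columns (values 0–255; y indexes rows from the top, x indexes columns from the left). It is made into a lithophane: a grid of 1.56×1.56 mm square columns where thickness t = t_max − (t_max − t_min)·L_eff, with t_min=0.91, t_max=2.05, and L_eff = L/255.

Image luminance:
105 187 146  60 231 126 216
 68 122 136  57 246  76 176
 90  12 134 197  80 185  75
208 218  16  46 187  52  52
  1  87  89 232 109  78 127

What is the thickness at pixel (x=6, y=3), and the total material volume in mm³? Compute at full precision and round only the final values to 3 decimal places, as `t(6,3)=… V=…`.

t(6,3)=1.818 V=128.623

span = t_max - t_min = 2.05 - 0.91 = 1.140
L(6,3) = 52, L_eff = 52/255 = 0.203922
t(6,3) = 2.05 - 1.140·0.203922 = 1.818
Σt over all 5·7 pixels = 449249/8500 ≈ 52.8528235
V = pitch²·Σt = 1.56²·449249/8500 = 128.623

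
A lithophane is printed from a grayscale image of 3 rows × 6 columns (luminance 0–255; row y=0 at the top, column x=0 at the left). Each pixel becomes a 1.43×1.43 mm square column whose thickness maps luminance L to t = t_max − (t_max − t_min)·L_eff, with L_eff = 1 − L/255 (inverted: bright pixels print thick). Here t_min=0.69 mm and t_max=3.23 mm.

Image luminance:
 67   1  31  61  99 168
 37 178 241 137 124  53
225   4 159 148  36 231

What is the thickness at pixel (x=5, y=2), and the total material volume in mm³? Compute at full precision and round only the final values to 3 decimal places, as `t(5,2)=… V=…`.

t(5,2)=2.991 V=66.135

span = t_max - t_min = 3.23 - 0.69 = 2.540
L(5,2) = 231, L_eff = 1 - 231/255 = 0.094118 (inverted)
t(5,2) = 3.23 - 2.540·0.094118 = 2.991
Σt over all 3·6 pixels = 82471/2550 ≈ 32.3415686
V = pitch²·Σt = 1.43²·82471/2550 = 66.135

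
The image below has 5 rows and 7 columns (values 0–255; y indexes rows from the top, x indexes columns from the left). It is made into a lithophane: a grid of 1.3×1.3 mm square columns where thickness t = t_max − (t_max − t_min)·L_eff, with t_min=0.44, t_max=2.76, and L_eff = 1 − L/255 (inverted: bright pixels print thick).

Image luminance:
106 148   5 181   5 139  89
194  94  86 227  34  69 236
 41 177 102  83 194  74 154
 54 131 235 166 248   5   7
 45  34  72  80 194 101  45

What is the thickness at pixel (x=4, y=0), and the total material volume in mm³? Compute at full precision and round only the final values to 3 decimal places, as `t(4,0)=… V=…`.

t(4,0)=0.485 V=85.299

span = t_max - t_min = 2.76 - 0.44 = 2.320
L(4,0) = 5, L_eff = 1 - 5/255 = 0.980392 (inverted)
t(4,0) = 2.76 - 2.320·0.980392 = 0.485
Σt over all 5·7 pixels = 21451/425 ≈ 50.4729412
V = pitch²·Σt = 1.3²·21451/425 = 85.299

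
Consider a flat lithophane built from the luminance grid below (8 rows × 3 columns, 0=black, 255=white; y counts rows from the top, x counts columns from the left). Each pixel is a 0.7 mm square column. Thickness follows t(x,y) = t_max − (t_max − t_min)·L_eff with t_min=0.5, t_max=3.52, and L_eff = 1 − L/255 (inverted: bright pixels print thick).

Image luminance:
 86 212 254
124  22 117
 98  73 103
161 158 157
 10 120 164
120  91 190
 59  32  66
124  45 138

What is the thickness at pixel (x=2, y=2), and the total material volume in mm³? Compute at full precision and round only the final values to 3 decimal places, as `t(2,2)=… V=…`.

span = t_max - t_min = 3.52 - 0.5 = 3.020
L(2,2) = 103, L_eff = 1 - 103/255 = 0.596078 (inverted)
t(2,2) = 3.52 - 3.020·0.596078 = 1.720
Σt over all 8·3 pixels = 94054/2125 ≈ 44.2607059
V = pitch²·Σt = 0.7²·94054/2125 = 21.688

t(2,2)=1.720 V=21.688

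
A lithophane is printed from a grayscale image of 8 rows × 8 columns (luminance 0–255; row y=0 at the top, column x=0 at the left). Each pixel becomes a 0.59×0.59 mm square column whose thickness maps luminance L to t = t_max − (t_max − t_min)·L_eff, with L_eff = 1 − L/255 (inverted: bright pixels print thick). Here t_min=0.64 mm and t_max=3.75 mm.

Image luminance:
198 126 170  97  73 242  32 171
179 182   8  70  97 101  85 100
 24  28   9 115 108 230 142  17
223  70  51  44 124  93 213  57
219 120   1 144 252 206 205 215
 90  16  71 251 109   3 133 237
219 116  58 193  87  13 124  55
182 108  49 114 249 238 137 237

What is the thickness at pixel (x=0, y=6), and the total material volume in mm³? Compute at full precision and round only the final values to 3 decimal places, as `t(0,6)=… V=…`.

span = t_max - t_min = 3.75 - 0.64 = 3.110
L(0,6) = 219, L_eff = 1 - 219/255 = 0.141176 (inverted)
t(0,6) = 3.75 - 3.110·0.141176 = 3.311
Σt over all 8·8 pixels = 351071/2550 ≈ 137.6749020
V = pitch²·Σt = 0.59²·351071/2550 = 47.925

t(0,6)=3.311 V=47.925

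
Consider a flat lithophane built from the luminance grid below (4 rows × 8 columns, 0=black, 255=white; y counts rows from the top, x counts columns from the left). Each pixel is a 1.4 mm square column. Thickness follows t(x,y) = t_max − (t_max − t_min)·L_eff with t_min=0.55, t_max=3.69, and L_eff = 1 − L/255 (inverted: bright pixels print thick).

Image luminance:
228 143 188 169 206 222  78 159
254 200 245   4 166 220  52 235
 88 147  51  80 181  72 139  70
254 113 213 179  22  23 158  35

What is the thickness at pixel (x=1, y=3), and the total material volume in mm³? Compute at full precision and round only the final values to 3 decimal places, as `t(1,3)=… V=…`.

span = t_max - t_min = 3.69 - 0.55 = 3.140
L(1,3) = 113, L_eff = 1 - 113/255 = 0.556863 (inverted)
t(1,3) = 3.69 - 3.140·0.556863 = 1.941
Σt over all 4·8 pixels = 472829/6375 ≈ 74.1692549
V = pitch²·Σt = 1.4²·472829/6375 = 145.372

t(1,3)=1.941 V=145.372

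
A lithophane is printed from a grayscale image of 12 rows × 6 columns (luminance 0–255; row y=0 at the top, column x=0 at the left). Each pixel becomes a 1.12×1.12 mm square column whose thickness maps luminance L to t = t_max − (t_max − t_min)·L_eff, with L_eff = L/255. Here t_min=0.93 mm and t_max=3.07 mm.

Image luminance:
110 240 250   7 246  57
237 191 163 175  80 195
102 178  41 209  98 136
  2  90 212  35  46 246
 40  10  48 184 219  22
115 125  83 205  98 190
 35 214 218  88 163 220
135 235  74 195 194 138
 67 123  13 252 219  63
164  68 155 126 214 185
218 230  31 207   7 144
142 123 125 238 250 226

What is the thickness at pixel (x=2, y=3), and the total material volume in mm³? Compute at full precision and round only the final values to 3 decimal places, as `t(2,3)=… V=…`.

t(2,3)=1.291 V=170.064

span = t_max - t_min = 3.07 - 0.93 = 2.140
L(2,3) = 212, L_eff = 212/255 = 0.831373
t(2,3) = 3.07 - 2.140·0.831373 = 1.291
Σt over all 12·6 pixels = 864286/6375 ≈ 135.5742745
V = pitch²·Σt = 1.12²·864286/6375 = 170.064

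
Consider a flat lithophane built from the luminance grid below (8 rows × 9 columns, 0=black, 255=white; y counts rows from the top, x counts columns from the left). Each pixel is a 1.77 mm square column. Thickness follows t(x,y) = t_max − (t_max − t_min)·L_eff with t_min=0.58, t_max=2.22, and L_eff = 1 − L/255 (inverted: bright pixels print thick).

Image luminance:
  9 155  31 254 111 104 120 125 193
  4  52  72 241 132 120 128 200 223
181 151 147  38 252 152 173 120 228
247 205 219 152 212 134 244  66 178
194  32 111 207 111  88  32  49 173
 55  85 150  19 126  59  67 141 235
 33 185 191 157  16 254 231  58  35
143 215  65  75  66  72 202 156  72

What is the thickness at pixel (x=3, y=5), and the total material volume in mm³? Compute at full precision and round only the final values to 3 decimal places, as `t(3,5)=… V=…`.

span = t_max - t_min = 2.22 - 0.58 = 1.640
L(3,5) = 19, L_eff = 1 - 19/255 = 0.925490 (inverted)
t(3,5) = 2.22 - 1.640·0.925490 = 0.702
Σt over all 8·9 pixels = 657073/6375 ≈ 103.0702745
V = pitch²·Σt = 1.77²·657073/6375 = 322.909

t(3,5)=0.702 V=322.909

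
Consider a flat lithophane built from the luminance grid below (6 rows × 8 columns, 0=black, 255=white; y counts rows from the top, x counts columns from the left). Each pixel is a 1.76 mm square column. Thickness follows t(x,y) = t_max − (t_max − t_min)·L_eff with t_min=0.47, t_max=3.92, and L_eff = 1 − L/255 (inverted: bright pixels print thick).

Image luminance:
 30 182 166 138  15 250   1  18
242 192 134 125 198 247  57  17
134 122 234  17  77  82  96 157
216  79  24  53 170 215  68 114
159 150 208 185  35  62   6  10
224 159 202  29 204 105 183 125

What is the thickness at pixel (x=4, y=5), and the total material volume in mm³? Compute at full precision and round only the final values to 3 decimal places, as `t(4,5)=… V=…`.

span = t_max - t_min = 3.92 - 0.47 = 3.450
L(4,5) = 204, L_eff = 1 - 204/255 = 0.200000 (inverted)
t(4,5) = 3.92 - 3.450·0.200000 = 3.230
Σt over all 6·8 pixels = 102.6
V = pitch²·Σt = 1.76²·102.6 = 317.814

t(4,5)=3.230 V=317.814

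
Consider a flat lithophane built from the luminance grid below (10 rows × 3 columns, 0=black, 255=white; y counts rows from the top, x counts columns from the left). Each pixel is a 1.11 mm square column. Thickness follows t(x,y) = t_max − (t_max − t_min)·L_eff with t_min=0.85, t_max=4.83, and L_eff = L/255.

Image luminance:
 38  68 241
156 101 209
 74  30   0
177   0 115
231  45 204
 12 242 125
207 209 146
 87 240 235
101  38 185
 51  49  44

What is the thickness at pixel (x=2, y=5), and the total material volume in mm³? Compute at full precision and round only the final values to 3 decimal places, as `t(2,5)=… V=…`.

t(2,5)=2.879 V=108.148

span = t_max - t_min = 4.83 - 0.85 = 3.980
L(2,5) = 125, L_eff = 125/255 = 0.490196
t(2,5) = 4.83 - 3.980·0.490196 = 2.879
Σt over all 10·3 pixels = 74609/850 ≈ 87.7752941
V = pitch²·Σt = 1.11²·74609/850 = 108.148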